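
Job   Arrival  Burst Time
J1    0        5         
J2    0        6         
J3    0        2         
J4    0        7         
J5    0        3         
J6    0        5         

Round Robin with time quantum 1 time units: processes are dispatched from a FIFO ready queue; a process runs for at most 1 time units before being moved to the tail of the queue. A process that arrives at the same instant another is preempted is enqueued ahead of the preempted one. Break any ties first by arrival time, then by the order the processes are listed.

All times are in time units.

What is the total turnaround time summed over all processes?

126

Schedule: | J1 0-1 | J2 1-2 | J3 2-3 | J4 3-4 | J5 4-5 | J6 5-6 | J1 6-7 | J2 7-8 | J3 8-9 | J4 9-10 | J5 10-11 | J6 11-12 | J1 12-13 | J2 13-14 | J4 14-15 | J5 15-16 | J6 16-17 | J1 17-18 | J2 18-19 | J4 19-20 | J6 20-21 | J1 21-22 | J2 22-23 | J4 23-24 | J6 24-25 | J2 25-26 | J4 26-28 |
Completion: J1=22  J2=26  J3=9  J4=28  J5=16  J6=25
Turnaround = completion − arrival: J1=22, J2=26, J3=9, J4=28, J5=16, J6=25
Total turnaround = 22 + 26 + 9 + 28 + 16 + 25 = 126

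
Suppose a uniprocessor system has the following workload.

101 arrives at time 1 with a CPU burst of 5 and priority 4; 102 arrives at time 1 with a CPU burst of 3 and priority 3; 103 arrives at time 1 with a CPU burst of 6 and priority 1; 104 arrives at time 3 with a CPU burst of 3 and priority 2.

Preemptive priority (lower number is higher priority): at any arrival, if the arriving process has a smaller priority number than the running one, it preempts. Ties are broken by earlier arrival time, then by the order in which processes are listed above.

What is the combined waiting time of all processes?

25

Timeline: | idle 0-1 | 103 1-7 | 104 7-10 | 102 10-13 | 101 13-18 |
Completion: 101=18  102=13  103=7  104=10
Waiting = turnaround − burst: 101=12, 102=9, 103=0, 104=4
Total waiting = 12 + 9 + 0 + 4 = 25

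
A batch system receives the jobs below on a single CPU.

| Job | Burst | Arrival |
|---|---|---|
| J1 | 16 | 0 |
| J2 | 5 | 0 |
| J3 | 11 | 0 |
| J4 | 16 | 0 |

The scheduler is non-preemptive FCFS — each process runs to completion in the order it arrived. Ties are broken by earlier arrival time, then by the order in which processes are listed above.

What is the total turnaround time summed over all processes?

Gantt: | J1 0-16 | J2 16-21 | J3 21-32 | J4 32-48 |
Completion: J1=16  J2=21  J3=32  J4=48
Turnaround (C−A): J1=16  J2=21  J3=32  J4=48
Turnaround = completion − arrival: J1=16, J2=21, J3=32, J4=48
Total turnaround = 16 + 21 + 32 + 48 = 117

117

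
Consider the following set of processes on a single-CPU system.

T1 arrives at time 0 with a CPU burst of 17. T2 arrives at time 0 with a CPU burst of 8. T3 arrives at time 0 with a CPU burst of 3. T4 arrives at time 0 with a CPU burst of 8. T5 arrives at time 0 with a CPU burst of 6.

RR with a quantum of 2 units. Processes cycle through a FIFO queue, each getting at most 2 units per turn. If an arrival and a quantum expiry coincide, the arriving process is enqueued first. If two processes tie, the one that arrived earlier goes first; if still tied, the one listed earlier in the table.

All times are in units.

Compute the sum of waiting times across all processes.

106

Timeline: | T1 0-2 | T2 2-4 | T3 4-6 | T4 6-8 | T5 8-10 | T1 10-12 | T2 12-14 | T3 14-15 | T4 15-17 | T5 17-19 | T1 19-21 | T2 21-23 | T4 23-25 | T5 25-27 | T1 27-29 | T2 29-31 | T4 31-33 | T1 33-42 |
Completion: T1=42  T2=31  T3=15  T4=33  T5=27
Turnaround (C−A): T1=42  T2=31  T3=15  T4=33  T5=27
Waiting = turnaround − burst: T1=25, T2=23, T3=12, T4=25, T5=21
Total waiting = 25 + 23 + 12 + 25 + 21 = 106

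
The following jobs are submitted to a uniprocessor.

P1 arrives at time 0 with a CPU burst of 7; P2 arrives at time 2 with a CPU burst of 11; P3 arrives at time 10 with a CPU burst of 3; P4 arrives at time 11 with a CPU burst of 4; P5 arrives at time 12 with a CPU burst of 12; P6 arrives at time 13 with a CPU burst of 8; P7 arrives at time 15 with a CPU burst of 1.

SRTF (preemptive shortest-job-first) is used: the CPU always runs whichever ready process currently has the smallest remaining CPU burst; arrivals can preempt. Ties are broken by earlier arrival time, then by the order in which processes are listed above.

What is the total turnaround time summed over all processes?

97

Gantt: | P1 0-7 | P2 7-10 | P3 10-13 | P4 13-15 | P7 15-16 | P4 16-18 | P2 18-26 | P6 26-34 | P5 34-46 |
Completion: P1=7  P2=26  P3=13  P4=18  P5=46  P6=34  P7=16
Turnaround (C−A): P1=7  P2=24  P3=3  P4=7  P5=34  P6=21  P7=1
Turnaround = completion − arrival: P1=7, P2=24, P3=3, P4=7, P5=34, P6=21, P7=1
Total turnaround = 7 + 24 + 3 + 7 + 34 + 21 + 1 = 97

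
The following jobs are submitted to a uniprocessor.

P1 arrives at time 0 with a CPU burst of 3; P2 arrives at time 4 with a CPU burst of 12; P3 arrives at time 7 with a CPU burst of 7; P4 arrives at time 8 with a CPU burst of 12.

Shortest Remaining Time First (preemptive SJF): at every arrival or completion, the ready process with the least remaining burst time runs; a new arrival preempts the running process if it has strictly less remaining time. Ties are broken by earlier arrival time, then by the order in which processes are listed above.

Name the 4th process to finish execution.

Timeline: | P1 0-3 | idle 3-4 | P2 4-7 | P3 7-14 | P2 14-23 | P4 23-35 |
Completion: P1=3  P2=23  P3=14  P4=35
Finish order: P1 → P3 → P2 → P4

P4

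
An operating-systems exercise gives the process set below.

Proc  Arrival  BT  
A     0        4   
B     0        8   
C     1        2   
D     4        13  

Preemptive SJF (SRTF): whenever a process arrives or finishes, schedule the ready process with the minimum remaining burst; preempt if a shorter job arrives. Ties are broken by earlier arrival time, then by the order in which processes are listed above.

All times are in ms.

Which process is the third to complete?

Gantt: | A 0-1 | C 1-3 | A 3-6 | B 6-14 | D 14-27 |
Completion: A=6  B=14  C=3  D=27
Finish order: C → A → B → D

B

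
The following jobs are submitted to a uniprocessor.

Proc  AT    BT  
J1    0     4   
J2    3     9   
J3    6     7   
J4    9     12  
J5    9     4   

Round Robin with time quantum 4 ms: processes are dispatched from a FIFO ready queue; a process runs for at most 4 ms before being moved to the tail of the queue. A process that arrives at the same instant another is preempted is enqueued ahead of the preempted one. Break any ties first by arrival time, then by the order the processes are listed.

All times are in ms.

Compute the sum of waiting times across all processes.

56

Timeline: | J1 0-4 | J2 4-8 | J3 8-12 | J2 12-16 | J4 16-20 | J5 20-24 | J3 24-27 | J2 27-28 | J4 28-36 |
Completion: J1=4  J2=28  J3=27  J4=36  J5=24
Turnaround (C−A): J1=4  J2=25  J3=21  J4=27  J5=15
Waiting = turnaround − burst: J1=0, J2=16, J3=14, J4=15, J5=11
Total waiting = 0 + 16 + 14 + 15 + 11 = 56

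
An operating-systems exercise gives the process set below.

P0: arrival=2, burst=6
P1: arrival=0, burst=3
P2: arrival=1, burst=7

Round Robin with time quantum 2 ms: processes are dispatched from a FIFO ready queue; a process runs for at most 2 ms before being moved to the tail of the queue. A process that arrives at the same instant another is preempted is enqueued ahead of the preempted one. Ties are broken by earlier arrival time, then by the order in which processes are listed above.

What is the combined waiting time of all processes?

Timeline: | P1 0-2 | P2 2-4 | P0 4-6 | P1 6-7 | P2 7-9 | P0 9-11 | P2 11-13 | P0 13-15 | P2 15-16 |
Completion: P0=15  P1=7  P2=16
Waiting = turnaround − burst: P0=7, P1=4, P2=8
Total waiting = 7 + 4 + 8 = 19

19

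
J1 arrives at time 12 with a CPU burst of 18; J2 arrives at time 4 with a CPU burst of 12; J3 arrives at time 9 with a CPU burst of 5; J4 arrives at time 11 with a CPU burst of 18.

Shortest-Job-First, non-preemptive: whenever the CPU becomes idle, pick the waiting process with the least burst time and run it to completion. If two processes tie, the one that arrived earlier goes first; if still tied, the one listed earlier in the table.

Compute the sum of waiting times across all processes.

Schedule: | idle 0-4 | J2 4-16 | J3 16-21 | J4 21-39 | J1 39-57 |
Completion: J1=57  J2=16  J3=21  J4=39
Waiting = turnaround − burst: J1=27, J2=0, J3=7, J4=10
Total waiting = 27 + 0 + 7 + 10 = 44

44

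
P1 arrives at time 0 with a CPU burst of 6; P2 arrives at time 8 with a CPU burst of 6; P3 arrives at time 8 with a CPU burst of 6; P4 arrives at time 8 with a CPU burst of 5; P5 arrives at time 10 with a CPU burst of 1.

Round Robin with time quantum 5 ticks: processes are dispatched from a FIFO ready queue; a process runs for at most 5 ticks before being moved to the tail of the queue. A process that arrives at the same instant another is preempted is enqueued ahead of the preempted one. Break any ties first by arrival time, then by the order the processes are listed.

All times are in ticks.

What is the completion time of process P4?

23

Timeline: | P1 0-6 | idle 6-8 | P2 8-13 | P3 13-18 | P4 18-23 | P5 23-24 | P2 24-25 | P3 25-26 |
Completion: P1=6  P2=25  P3=26  P4=23  P5=24
Turnaround (C−A): P1=6  P2=17  P3=18  P4=15  P5=14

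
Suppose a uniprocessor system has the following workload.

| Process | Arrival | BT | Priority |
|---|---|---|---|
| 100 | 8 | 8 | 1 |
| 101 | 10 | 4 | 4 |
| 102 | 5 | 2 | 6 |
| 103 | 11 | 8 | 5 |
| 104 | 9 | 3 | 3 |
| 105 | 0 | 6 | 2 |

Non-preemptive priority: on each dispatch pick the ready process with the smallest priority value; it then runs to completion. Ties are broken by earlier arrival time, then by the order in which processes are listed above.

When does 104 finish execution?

19

Schedule: | 105 0-6 | 102 6-8 | 100 8-16 | 104 16-19 | 101 19-23 | 103 23-31 |
Completion: 100=16  101=23  102=8  103=31  104=19  105=6
Turnaround (C−A): 100=8  101=13  102=3  103=20  104=10  105=6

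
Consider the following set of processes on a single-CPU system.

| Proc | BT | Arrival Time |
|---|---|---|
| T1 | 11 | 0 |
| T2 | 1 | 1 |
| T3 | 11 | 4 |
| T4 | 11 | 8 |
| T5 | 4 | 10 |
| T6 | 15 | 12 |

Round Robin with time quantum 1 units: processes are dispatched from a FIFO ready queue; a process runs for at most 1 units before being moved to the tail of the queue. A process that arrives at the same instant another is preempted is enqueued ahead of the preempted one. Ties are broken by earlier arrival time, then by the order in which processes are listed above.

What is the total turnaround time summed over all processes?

Timeline: | T1 0-1 | T2 1-2 | T1 2-4 | T3 4-5 | T1 5-6 | T3 6-7 | T1 7-8 | T3 8-9 | T4 9-10 | T1 10-11 | T3 11-12 | T5 12-13 | T4 13-14 | T1 14-15 | T6 15-16 | T3 16-17 | T5 17-18 | T4 18-19 | T1 19-20 | T6 20-21 | T3 21-22 | T5 22-23 | T4 23-24 | T1 24-25 | T6 25-26 | T3 26-27 | T5 27-28 | T4 28-29 | T1 29-30 | T6 30-31 | T3 31-32 | T4 32-33 | T1 33-34 | T6 34-35 | T3 35-36 | T4 36-37 | T6 37-38 | T3 38-39 | T4 39-40 | T6 40-41 | T3 41-42 | T4 42-43 | T6 43-44 | T4 44-45 | T6 45-46 | T4 46-47 | T6 47-53 |
Completion: T1=34  T2=2  T3=42  T4=47  T5=28  T6=53
Turnaround (C−A): T1=34  T2=1  T3=38  T4=39  T5=18  T6=41
Turnaround = completion − arrival: T1=34, T2=1, T3=38, T4=39, T5=18, T6=41
Total turnaround = 34 + 1 + 38 + 39 + 18 + 41 = 171

171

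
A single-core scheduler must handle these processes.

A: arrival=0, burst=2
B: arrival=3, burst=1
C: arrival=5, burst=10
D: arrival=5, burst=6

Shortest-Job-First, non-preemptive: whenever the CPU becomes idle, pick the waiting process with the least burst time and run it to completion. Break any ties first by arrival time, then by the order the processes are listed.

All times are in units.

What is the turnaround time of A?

2

Schedule: | A 0-2 | idle 2-3 | B 3-4 | idle 4-5 | D 5-11 | C 11-21 |
Completion: A=2  B=4  C=21  D=11
Turnaround (C−A): A=2  B=1  C=16  D=6
Turnaround(A) = completion − arrival = 2 − 0 = 2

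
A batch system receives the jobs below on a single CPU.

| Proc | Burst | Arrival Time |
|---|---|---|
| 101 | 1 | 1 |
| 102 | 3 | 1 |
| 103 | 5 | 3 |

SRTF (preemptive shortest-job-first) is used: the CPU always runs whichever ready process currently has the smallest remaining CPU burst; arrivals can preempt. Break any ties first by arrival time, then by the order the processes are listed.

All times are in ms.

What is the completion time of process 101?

2

Schedule: | idle 0-1 | 101 1-2 | 102 2-5 | 103 5-10 |
Completion: 101=2  102=5  103=10
Turnaround (C−A): 101=1  102=4  103=7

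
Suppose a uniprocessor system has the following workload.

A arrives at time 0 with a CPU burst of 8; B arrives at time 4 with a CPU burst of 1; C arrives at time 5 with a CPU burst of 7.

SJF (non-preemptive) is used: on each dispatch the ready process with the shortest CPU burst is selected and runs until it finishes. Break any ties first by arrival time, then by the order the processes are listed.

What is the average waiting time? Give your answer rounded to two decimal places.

Gantt: | A 0-8 | B 8-9 | C 9-16 |
Completion: A=8  B=9  C=16
Waiting times: A=0, B=4, C=4
Average waiting = (0+4+4) / 3 = 8/3 = 2.67

2.67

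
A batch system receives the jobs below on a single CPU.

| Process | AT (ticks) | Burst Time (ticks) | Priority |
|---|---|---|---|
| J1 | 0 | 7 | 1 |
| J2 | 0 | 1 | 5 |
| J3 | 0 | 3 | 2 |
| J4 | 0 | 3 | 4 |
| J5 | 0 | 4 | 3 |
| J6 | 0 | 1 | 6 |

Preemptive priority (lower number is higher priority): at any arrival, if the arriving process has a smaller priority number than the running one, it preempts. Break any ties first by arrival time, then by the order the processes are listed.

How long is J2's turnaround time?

18

Timeline: | J1 0-7 | J3 7-10 | J5 10-14 | J4 14-17 | J2 17-18 | J6 18-19 |
Completion: J1=7  J2=18  J3=10  J4=17  J5=14  J6=19
Turnaround(J2) = completion − arrival = 18 − 0 = 18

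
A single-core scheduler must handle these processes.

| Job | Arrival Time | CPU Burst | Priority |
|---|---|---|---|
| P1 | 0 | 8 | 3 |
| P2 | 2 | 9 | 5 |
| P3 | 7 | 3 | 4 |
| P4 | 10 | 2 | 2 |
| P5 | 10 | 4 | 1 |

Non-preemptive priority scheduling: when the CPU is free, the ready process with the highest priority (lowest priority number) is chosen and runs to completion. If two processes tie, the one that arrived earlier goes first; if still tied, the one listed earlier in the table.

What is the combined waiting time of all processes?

22

Timeline: | P1 0-8 | P3 8-11 | P5 11-15 | P4 15-17 | P2 17-26 |
Completion: P1=8  P2=26  P3=11  P4=17  P5=15
Waiting = turnaround − burst: P1=0, P2=15, P3=1, P4=5, P5=1
Total waiting = 0 + 15 + 1 + 5 + 1 = 22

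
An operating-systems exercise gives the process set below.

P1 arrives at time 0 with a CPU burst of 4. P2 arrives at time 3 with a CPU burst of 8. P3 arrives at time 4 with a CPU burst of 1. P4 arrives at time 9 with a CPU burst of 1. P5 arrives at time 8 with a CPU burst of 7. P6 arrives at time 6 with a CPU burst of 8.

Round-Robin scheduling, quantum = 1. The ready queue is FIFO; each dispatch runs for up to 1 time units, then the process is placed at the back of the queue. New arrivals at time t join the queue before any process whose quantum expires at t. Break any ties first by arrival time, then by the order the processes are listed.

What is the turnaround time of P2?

Gantt: | P1 0-3 | P2 3-4 | P1 4-5 | P3 5-6 | P2 6-7 | P6 7-8 | P2 8-9 | P5 9-10 | P6 10-11 | P4 11-12 | P2 12-13 | P5 13-14 | P6 14-15 | P2 15-16 | P5 16-17 | P6 17-18 | P2 18-19 | P5 19-20 | P6 20-21 | P2 21-22 | P5 22-23 | P6 23-24 | P2 24-25 | P5 25-26 | P6 26-27 | P5 27-28 | P6 28-29 |
Completion: P1=5  P2=25  P3=6  P4=12  P5=28  P6=29
Turnaround(P2) = completion − arrival = 25 − 3 = 22

22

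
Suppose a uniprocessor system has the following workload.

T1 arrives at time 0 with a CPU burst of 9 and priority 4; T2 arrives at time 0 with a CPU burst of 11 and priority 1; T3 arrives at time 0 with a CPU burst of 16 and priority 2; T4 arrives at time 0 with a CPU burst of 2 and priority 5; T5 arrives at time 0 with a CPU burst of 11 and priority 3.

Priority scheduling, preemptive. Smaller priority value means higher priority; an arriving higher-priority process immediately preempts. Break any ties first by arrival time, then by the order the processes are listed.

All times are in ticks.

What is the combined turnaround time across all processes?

172

Timeline: | T2 0-11 | T3 11-27 | T5 27-38 | T1 38-47 | T4 47-49 |
Completion: T1=47  T2=11  T3=27  T4=49  T5=38
Turnaround = completion − arrival: T1=47, T2=11, T3=27, T4=49, T5=38
Total turnaround = 47 + 11 + 27 + 49 + 38 = 172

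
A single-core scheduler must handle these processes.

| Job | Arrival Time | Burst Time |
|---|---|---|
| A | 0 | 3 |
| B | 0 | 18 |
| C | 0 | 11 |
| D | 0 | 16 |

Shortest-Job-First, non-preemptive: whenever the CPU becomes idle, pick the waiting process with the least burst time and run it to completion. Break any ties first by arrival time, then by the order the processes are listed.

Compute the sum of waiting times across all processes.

Gantt: | A 0-3 | C 3-14 | D 14-30 | B 30-48 |
Completion: A=3  B=48  C=14  D=30
Waiting = turnaround − burst: A=0, B=30, C=3, D=14
Total waiting = 0 + 30 + 3 + 14 = 47

47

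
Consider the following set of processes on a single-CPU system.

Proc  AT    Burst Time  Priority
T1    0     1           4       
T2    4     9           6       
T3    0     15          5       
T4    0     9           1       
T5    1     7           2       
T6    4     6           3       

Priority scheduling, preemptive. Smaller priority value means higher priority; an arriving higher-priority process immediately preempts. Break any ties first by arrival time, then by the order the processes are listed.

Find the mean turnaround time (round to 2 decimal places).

24.33

Gantt: | T4 0-9 | T5 9-16 | T6 16-22 | T1 22-23 | T3 23-38 | T2 38-47 |
Completion: T1=23  T2=47  T3=38  T4=9  T5=16  T6=22
Turnaround (C−A): T1=23  T2=43  T3=38  T4=9  T5=15  T6=18
Turnaround times: T1=23, T2=43, T3=38, T4=9, T5=15, T6=18
Average turnaround = (23+43+38+9+15+18) / 6 = 146/6 = 24.33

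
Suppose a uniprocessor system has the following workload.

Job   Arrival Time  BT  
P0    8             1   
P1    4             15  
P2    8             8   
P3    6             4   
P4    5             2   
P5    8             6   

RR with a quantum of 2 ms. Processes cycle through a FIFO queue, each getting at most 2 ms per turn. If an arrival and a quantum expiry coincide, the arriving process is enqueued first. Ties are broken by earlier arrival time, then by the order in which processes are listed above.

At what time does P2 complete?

35

Schedule: | idle 0-4 | P1 4-6 | P4 6-8 | P3 8-10 | P1 10-12 | P0 12-13 | P2 13-15 | P5 15-17 | P3 17-19 | P1 19-21 | P2 21-23 | P5 23-25 | P1 25-27 | P2 27-29 | P5 29-31 | P1 31-33 | P2 33-35 | P1 35-40 |
Completion: P0=13  P1=40  P2=35  P3=19  P4=8  P5=31
Turnaround (C−A): P0=5  P1=36  P2=27  P3=13  P4=3  P5=23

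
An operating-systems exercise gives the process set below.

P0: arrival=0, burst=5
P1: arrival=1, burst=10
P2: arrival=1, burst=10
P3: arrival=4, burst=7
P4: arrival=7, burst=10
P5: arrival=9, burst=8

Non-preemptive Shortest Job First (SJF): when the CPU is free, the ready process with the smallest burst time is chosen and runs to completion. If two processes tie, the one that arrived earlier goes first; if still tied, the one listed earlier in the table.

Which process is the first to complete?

P0

Schedule: | P0 0-5 | P3 5-12 | P5 12-20 | P1 20-30 | P2 30-40 | P4 40-50 |
Completion: P0=5  P1=30  P2=40  P3=12  P4=50  P5=20
Turnaround (C−A): P0=5  P1=29  P2=39  P3=8  P4=43  P5=11
Finish order: P0 → P3 → P5 → P1 → P2 → P4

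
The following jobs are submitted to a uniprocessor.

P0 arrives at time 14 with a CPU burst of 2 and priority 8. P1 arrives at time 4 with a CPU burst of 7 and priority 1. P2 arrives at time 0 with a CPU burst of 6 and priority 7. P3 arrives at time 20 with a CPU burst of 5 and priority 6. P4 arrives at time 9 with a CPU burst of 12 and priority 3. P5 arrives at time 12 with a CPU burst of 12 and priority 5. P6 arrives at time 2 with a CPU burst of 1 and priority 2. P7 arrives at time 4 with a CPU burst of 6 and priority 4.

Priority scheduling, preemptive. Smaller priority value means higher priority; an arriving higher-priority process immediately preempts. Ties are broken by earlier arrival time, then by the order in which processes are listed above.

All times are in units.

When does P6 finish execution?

Schedule: | P2 0-2 | P6 2-3 | P2 3-4 | P1 4-11 | P4 11-23 | P7 23-29 | P5 29-41 | P3 41-46 | P2 46-49 | P0 49-51 |
Completion: P0=51  P1=11  P2=49  P3=46  P4=23  P5=41  P6=3  P7=29

3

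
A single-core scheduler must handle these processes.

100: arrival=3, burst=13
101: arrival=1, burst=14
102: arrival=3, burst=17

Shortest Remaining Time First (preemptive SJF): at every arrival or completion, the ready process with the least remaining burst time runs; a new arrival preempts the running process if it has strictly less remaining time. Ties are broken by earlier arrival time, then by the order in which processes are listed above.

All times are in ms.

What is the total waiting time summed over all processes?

Timeline: | idle 0-1 | 101 1-15 | 100 15-28 | 102 28-45 |
Completion: 100=28  101=15  102=45
Waiting = turnaround − burst: 100=12, 101=0, 102=25
Total waiting = 12 + 0 + 25 = 37

37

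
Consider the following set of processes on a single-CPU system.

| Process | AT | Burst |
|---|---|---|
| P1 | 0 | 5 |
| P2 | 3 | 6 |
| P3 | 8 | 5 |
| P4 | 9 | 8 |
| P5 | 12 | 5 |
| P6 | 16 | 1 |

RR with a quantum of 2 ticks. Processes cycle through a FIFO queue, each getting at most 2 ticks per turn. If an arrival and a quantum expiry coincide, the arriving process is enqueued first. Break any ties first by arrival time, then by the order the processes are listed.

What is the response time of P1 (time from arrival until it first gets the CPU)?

0

Schedule: | P1 0-4 | P2 4-6 | P1 6-7 | P2 7-9 | P3 9-11 | P4 11-13 | P2 13-15 | P3 15-17 | P5 17-19 | P4 19-21 | P6 21-22 | P3 22-23 | P5 23-25 | P4 25-27 | P5 27-28 | P4 28-30 |
Completion: P1=7  P2=15  P3=23  P4=30  P5=28  P6=22
Turnaround (C−A): P1=7  P2=12  P3=15  P4=21  P5=16  P6=6
Response(P1) = first start − arrival = 0 − 0 = 0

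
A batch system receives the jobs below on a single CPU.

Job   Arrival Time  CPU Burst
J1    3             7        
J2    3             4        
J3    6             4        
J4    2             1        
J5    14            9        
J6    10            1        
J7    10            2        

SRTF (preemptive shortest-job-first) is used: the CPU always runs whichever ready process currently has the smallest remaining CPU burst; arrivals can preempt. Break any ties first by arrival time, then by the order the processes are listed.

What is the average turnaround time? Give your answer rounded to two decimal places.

7.14

Timeline: | idle 0-2 | J4 2-3 | J2 3-7 | J3 7-11 | J6 11-12 | J7 12-14 | J1 14-21 | J5 21-30 |
Completion: J1=21  J2=7  J3=11  J4=3  J5=30  J6=12  J7=14
Turnaround (C−A): J1=18  J2=4  J3=5  J4=1  J5=16  J6=2  J7=4
Turnaround times: J1=18, J2=4, J3=5, J4=1, J5=16, J6=2, J7=4
Average turnaround = (18+4+5+1+16+2+4) / 7 = 50/7 = 7.14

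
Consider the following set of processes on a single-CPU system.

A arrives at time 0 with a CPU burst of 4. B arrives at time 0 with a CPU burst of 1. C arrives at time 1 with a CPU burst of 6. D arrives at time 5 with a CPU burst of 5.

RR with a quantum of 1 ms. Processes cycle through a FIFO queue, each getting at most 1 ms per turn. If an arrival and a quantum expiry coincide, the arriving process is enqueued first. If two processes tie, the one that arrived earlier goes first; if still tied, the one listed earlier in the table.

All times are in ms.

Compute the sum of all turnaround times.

36

Timeline: | A 0-1 | B 1-2 | C 2-3 | A 3-4 | C 4-5 | A 5-6 | D 6-7 | C 7-8 | A 8-9 | D 9-10 | C 10-11 | D 11-12 | C 12-13 | D 13-14 | C 14-15 | D 15-16 |
Completion: A=9  B=2  C=15  D=16
Turnaround (C−A): A=9  B=2  C=14  D=11
Turnaround = completion − arrival: A=9, B=2, C=14, D=11
Total turnaround = 9 + 2 + 14 + 11 = 36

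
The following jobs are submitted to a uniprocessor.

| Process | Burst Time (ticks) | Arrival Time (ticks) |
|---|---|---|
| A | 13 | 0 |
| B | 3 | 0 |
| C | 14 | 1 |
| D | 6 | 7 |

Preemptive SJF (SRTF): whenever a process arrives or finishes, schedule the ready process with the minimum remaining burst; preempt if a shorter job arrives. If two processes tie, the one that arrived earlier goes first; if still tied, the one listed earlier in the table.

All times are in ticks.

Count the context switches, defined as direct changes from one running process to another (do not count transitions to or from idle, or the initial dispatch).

Timeline: | B 0-3 | A 3-7 | D 7-13 | A 13-22 | C 22-36 |
Completion: A=22  B=3  C=36  D=13
Turnaround (C−A): A=22  B=3  C=35  D=6

4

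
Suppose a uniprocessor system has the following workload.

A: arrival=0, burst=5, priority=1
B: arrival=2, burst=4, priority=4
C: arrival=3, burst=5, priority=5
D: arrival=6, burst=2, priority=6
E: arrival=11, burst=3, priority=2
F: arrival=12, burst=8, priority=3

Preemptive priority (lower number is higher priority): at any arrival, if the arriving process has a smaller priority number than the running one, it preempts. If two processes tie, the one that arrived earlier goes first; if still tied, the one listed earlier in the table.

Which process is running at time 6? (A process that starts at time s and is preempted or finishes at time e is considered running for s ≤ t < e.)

Gantt: | A 0-5 | B 5-9 | C 9-11 | E 11-14 | F 14-22 | C 22-25 | D 25-27 |
Completion: A=5  B=9  C=25  D=27  E=14  F=22

B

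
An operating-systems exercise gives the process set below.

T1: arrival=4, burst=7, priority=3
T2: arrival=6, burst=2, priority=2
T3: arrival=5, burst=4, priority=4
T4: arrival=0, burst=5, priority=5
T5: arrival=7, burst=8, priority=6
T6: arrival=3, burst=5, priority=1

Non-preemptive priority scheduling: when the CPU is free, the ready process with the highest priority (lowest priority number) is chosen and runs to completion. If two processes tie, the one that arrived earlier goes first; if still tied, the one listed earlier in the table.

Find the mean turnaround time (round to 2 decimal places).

12.50

Gantt: | T4 0-5 | T6 5-10 | T2 10-12 | T1 12-19 | T3 19-23 | T5 23-31 |
Completion: T1=19  T2=12  T3=23  T4=5  T5=31  T6=10
Turnaround times: T1=15, T2=6, T3=18, T4=5, T5=24, T6=7
Average turnaround = (15+6+18+5+24+7) / 6 = 75/6 = 12.50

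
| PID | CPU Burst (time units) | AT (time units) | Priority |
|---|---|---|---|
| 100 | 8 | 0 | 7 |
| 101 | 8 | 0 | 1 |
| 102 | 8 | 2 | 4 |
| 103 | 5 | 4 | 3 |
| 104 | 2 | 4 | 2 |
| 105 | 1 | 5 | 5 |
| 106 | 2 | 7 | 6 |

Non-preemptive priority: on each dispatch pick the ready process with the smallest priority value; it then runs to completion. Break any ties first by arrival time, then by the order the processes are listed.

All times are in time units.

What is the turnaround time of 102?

21

Schedule: | 101 0-8 | 104 8-10 | 103 10-15 | 102 15-23 | 105 23-24 | 106 24-26 | 100 26-34 |
Completion: 100=34  101=8  102=23  103=15  104=10  105=24  106=26
Turnaround (C−A): 100=34  101=8  102=21  103=11  104=6  105=19  106=19
Turnaround(102) = completion − arrival = 23 − 2 = 21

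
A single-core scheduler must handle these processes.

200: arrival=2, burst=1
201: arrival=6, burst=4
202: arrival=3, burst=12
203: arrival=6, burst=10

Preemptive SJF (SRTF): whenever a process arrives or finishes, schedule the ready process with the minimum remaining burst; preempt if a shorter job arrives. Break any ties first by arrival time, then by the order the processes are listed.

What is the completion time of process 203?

29

Gantt: | idle 0-2 | 200 2-3 | 202 3-6 | 201 6-10 | 202 10-19 | 203 19-29 |
Completion: 200=3  201=10  202=19  203=29
Turnaround (C−A): 200=1  201=4  202=16  203=23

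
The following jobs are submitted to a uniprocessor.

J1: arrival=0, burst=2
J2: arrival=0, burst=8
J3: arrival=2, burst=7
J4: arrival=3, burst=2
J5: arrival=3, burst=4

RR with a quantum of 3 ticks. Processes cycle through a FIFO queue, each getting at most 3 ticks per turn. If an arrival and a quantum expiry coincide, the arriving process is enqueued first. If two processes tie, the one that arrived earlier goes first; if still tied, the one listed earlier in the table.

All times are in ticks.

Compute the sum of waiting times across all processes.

46

Timeline: | J1 0-2 | J2 2-5 | J3 5-8 | J4 8-10 | J5 10-13 | J2 13-16 | J3 16-19 | J5 19-20 | J2 20-22 | J3 22-23 |
Completion: J1=2  J2=22  J3=23  J4=10  J5=20
Turnaround (C−A): J1=2  J2=22  J3=21  J4=7  J5=17
Waiting = turnaround − burst: J1=0, J2=14, J3=14, J4=5, J5=13
Total waiting = 0 + 14 + 14 + 5 + 13 = 46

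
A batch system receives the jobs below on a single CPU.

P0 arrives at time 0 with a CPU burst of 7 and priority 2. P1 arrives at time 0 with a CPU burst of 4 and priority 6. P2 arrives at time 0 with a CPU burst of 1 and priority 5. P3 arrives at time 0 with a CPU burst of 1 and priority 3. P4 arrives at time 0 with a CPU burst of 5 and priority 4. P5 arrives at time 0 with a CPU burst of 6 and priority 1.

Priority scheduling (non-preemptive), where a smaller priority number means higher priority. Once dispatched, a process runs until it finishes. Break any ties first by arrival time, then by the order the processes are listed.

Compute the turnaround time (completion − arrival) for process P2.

Timeline: | P5 0-6 | P0 6-13 | P3 13-14 | P4 14-19 | P2 19-20 | P1 20-24 |
Completion: P0=13  P1=24  P2=20  P3=14  P4=19  P5=6
Turnaround (C−A): P0=13  P1=24  P2=20  P3=14  P4=19  P5=6
Turnaround(P2) = completion − arrival = 20 − 0 = 20

20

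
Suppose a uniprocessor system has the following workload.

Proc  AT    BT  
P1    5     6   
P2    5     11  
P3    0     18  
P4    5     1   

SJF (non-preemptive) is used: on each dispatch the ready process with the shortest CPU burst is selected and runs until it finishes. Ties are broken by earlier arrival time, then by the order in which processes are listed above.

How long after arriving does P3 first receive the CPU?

0

Gantt: | P3 0-18 | P4 18-19 | P1 19-25 | P2 25-36 |
Completion: P1=25  P2=36  P3=18  P4=19
Response(P3) = first start − arrival = 0 − 0 = 0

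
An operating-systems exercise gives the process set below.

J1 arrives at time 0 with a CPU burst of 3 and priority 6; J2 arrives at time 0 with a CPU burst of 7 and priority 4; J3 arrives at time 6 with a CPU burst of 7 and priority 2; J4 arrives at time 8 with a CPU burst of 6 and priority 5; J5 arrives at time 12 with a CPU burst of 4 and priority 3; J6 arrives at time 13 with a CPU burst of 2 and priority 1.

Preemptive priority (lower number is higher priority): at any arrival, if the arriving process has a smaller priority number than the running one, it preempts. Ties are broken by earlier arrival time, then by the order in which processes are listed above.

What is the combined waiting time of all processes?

Timeline: | J2 0-6 | J3 6-13 | J6 13-15 | J5 15-19 | J2 19-20 | J4 20-26 | J1 26-29 |
Completion: J1=29  J2=20  J3=13  J4=26  J5=19  J6=15
Waiting = turnaround − burst: J1=26, J2=13, J3=0, J4=12, J5=3, J6=0
Total waiting = 26 + 13 + 0 + 12 + 3 + 0 = 54

54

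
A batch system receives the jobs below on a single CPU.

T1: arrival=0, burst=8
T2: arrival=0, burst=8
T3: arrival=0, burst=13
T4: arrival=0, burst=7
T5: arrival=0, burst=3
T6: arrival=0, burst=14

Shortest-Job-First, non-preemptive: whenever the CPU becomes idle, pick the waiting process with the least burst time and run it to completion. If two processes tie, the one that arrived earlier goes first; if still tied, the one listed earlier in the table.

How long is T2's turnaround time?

26

Timeline: | T5 0-3 | T4 3-10 | T1 10-18 | T2 18-26 | T3 26-39 | T6 39-53 |
Completion: T1=18  T2=26  T3=39  T4=10  T5=3  T6=53
Turnaround(T2) = completion − arrival = 26 − 0 = 26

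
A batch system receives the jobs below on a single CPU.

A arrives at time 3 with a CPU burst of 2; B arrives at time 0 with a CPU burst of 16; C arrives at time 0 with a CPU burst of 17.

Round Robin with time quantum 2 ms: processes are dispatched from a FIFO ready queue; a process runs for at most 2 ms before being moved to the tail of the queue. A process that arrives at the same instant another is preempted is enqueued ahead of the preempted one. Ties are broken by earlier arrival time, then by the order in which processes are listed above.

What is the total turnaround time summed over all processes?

Gantt: | B 0-2 | C 2-4 | B 4-6 | A 6-8 | C 8-10 | B 10-12 | C 12-14 | B 14-16 | C 16-18 | B 18-20 | C 20-22 | B 22-24 | C 24-26 | B 26-28 | C 28-30 | B 30-32 | C 32-35 |
Completion: A=8  B=32  C=35
Turnaround = completion − arrival: A=5, B=32, C=35
Total turnaround = 5 + 32 + 35 = 72

72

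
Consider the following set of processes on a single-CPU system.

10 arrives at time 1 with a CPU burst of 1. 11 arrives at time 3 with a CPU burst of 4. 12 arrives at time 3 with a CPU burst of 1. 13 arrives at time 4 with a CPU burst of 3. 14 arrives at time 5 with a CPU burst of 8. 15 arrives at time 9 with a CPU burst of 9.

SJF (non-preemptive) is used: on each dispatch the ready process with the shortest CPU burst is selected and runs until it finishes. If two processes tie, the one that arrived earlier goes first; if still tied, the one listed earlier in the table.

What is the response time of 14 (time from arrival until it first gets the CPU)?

6

Gantt: | idle 0-1 | 10 1-2 | idle 2-3 | 12 3-4 | 13 4-7 | 11 7-11 | 14 11-19 | 15 19-28 |
Completion: 10=2  11=11  12=4  13=7  14=19  15=28
Turnaround (C−A): 10=1  11=8  12=1  13=3  14=14  15=19
Response(14) = first start − arrival = 11 − 5 = 6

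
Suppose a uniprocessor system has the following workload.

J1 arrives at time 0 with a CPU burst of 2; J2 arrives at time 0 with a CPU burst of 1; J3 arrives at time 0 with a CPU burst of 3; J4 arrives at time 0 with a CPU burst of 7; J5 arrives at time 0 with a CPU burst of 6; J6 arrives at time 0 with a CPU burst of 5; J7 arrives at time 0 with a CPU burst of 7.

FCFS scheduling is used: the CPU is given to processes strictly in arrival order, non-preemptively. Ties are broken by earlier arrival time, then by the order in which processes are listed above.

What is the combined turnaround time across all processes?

Gantt: | J1 0-2 | J2 2-3 | J3 3-6 | J4 6-13 | J5 13-19 | J6 19-24 | J7 24-31 |
Completion: J1=2  J2=3  J3=6  J4=13  J5=19  J6=24  J7=31
Turnaround (C−A): J1=2  J2=3  J3=6  J4=13  J5=19  J6=24  J7=31
Turnaround = completion − arrival: J1=2, J2=3, J3=6, J4=13, J5=19, J6=24, J7=31
Total turnaround = 2 + 3 + 6 + 13 + 19 + 24 + 31 = 98

98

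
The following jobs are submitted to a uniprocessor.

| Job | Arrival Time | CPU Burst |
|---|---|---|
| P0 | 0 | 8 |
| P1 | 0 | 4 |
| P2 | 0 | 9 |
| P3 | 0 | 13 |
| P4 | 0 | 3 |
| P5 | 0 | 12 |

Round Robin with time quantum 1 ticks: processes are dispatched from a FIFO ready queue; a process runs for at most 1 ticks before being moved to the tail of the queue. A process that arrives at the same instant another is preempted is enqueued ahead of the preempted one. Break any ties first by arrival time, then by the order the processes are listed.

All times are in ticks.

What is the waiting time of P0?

28

Schedule: | P0 0-1 | P1 1-2 | P2 2-3 | P3 3-4 | P4 4-5 | P5 5-6 | P0 6-7 | P1 7-8 | P2 8-9 | P3 9-10 | P4 10-11 | P5 11-12 | P0 12-13 | P1 13-14 | P2 14-15 | P3 15-16 | P4 16-17 | P5 17-18 | P0 18-19 | P1 19-20 | P2 20-21 | P3 21-22 | P5 22-23 | P0 23-24 | P2 24-25 | P3 25-26 | P5 26-27 | P0 27-28 | P2 28-29 | P3 29-30 | P5 30-31 | P0 31-32 | P2 32-33 | P3 33-34 | P5 34-35 | P0 35-36 | P2 36-37 | P3 37-38 | P5 38-39 | P2 39-40 | P3 40-41 | P5 41-42 | P3 42-43 | P5 43-44 | P3 44-45 | P5 45-46 | P3 46-47 | P5 47-48 | P3 48-49 |
Completion: P0=36  P1=20  P2=40  P3=49  P4=17  P5=48
Turnaround (C−A): P0=36  P1=20  P2=40  P3=49  P4=17  P5=48
Waiting(P0) = turnaround − burst = 36 − 8 = 28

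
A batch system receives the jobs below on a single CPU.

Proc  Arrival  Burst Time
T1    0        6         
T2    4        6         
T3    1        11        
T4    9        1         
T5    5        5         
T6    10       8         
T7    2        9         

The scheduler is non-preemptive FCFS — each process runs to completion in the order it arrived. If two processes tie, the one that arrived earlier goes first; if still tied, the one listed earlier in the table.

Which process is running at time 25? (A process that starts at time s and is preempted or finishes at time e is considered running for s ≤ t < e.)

Timeline: | T1 0-6 | T3 6-17 | T7 17-26 | T2 26-32 | T5 32-37 | T4 37-38 | T6 38-46 |
Completion: T1=6  T2=32  T3=17  T4=38  T5=37  T6=46  T7=26

T7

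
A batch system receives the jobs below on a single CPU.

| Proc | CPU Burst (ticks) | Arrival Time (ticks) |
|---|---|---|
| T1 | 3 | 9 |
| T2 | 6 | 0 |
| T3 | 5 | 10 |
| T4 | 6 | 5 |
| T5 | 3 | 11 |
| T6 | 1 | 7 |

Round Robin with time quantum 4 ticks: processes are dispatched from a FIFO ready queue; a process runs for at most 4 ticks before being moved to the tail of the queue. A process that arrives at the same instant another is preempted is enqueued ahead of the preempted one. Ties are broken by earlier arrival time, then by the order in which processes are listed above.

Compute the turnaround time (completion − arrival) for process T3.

Schedule: | T2 0-6 | T4 6-10 | T6 10-11 | T1 11-14 | T3 14-18 | T4 18-20 | T5 20-23 | T3 23-24 |
Completion: T1=14  T2=6  T3=24  T4=20  T5=23  T6=11
Turnaround (C−A): T1=5  T2=6  T3=14  T4=15  T5=12  T6=4
Turnaround(T3) = completion − arrival = 24 − 10 = 14

14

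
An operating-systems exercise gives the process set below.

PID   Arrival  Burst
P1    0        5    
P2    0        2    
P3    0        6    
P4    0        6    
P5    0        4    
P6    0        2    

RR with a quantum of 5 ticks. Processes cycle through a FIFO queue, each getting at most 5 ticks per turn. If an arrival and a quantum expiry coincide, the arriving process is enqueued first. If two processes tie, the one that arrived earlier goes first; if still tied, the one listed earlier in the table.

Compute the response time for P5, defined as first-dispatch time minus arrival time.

Schedule: | P1 0-5 | P2 5-7 | P3 7-12 | P4 12-17 | P5 17-21 | P6 21-23 | P3 23-24 | P4 24-25 |
Completion: P1=5  P2=7  P3=24  P4=25  P5=21  P6=23
Response(P5) = first start − arrival = 17 − 0 = 17

17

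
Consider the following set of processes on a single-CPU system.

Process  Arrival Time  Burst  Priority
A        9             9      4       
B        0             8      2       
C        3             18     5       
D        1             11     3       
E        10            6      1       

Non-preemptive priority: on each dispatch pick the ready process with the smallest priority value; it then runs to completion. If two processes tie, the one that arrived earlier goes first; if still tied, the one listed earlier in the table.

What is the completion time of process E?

25

Schedule: | B 0-8 | D 8-19 | E 19-25 | A 25-34 | C 34-52 |
Completion: A=34  B=8  C=52  D=19  E=25
Turnaround (C−A): A=25  B=8  C=49  D=18  E=15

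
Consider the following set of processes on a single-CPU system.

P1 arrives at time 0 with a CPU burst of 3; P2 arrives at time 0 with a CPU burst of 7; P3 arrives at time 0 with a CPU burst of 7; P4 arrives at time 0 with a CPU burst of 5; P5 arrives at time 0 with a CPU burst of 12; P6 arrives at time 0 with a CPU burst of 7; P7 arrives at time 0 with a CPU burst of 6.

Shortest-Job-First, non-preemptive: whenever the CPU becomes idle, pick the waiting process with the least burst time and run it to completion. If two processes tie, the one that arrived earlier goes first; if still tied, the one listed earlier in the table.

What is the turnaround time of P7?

14

Timeline: | P1 0-3 | P4 3-8 | P7 8-14 | P2 14-21 | P3 21-28 | P6 28-35 | P5 35-47 |
Completion: P1=3  P2=21  P3=28  P4=8  P5=47  P6=35  P7=14
Turnaround (C−A): P1=3  P2=21  P3=28  P4=8  P5=47  P6=35  P7=14
Turnaround(P7) = completion − arrival = 14 − 0 = 14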